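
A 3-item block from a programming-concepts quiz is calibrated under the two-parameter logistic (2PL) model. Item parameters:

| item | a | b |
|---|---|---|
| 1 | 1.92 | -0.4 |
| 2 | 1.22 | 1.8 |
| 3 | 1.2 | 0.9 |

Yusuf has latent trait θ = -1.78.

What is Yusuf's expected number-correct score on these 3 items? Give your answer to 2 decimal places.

P(θ) = 1 / (1 + exp(−a(θ − b)))
P_1 = 1/(1+e^{2.6496}) = 0.0660
P_2 = 1/(1+e^{4.3676}) = 0.0125
P_3 = 1/(1+e^{3.2160}) = 0.0386
E[score] = 0.0660 + 0.0125 + 0.0386 = 0.1171

0.12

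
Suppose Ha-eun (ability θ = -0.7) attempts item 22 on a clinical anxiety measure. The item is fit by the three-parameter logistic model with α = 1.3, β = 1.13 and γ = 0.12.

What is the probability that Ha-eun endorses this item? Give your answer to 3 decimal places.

0.195

P(θ) = γ + (1 − γ) · 1 / (1 + exp(−α(θ − β)))
Exponent: 1.3 × (-0.7 − 1.13) = -2.3790
1/(1 + e^{2.3790}) = 0.0848
P = 0.12 + 0.88 × 0.0848 = 0.1946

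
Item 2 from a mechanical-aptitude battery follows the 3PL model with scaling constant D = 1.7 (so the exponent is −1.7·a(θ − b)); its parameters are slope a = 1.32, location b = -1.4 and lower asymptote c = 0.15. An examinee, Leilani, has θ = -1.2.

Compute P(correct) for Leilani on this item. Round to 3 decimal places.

0.669

P(θ) = c + (1 − c) · 1 / (1 + exp(−D·a(θ − b)))
Exponent: 1.7 × 1.32 × (-1.2 − (-1.4)) = 0.4488
1/(1 + e^{-0.4488}) = 0.6104
P = 0.15 + 0.85 × 0.6104 = 0.6688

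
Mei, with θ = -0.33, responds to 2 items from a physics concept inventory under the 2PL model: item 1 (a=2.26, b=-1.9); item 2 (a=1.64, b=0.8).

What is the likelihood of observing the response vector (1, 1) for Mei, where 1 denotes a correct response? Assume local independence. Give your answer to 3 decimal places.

P(θ) = 1 / (1 + exp(−a(θ − b)))
P_1 = 1/(1+e^{-3.5482}) = 0.9720
P_2 = 1/(1+e^{1.8532}) = 0.1355
L = P_1 × P_2 = 0.9720 × 0.1355 = 0.13171

0.132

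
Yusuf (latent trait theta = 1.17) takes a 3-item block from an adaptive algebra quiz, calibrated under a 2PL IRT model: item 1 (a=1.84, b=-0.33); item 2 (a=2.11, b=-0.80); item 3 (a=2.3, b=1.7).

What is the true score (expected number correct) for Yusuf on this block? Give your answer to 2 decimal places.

P(theta) = 1 / (1 + exp(−a(theta − b)))
P_1 = 1/(1+e^{-2.7600}) = 0.9405
P_2 = 1/(1+e^{-4.1567}) = 0.9846
P_3 = 1/(1+e^{1.2190}) = 0.2281
E[score] = 0.9405 + 0.9846 + 0.2281 = 2.1532

2.15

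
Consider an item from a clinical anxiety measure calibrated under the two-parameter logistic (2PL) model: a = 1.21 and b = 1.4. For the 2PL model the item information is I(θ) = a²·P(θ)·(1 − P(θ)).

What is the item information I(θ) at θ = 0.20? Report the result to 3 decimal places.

P = 1/(1+e^{1.4520}) = 0.1897
P(1−P) = 0.1897 × 0.8103 = 0.1537
I = a² × P(1−P) = 1.21² × 0.1537 = 0.22505

0.225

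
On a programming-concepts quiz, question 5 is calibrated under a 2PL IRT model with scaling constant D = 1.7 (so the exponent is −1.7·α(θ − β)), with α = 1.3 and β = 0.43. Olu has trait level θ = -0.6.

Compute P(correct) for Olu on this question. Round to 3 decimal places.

0.093

P(θ) = 1 / (1 + exp(−D·α(θ − β)))
Exponent: 1.7 × 1.3 × (-0.6 − 0.43) = -2.2763
1/(1 + e^{2.2763}) = 0.0931
P = 0.0931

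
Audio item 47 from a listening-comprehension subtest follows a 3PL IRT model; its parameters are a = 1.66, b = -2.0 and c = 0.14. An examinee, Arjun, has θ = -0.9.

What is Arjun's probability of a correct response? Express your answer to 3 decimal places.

P(θ) = c + (1 − c) · 1 / (1 + exp(−a(θ − b)))
Exponent: 1.66 × (-0.9 − (-2.0)) = 1.8260
1/(1 + e^{-1.8260}) = 0.8613
P = 0.14 + 0.86 × 0.8613 = 0.8807

0.881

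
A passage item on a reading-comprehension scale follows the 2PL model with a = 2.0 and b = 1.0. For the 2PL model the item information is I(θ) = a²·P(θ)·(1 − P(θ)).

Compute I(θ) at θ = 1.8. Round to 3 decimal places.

P = 1/(1+e^{-1.6000}) = 0.8320
P(1−P) = 0.8320 × 0.1680 = 0.1398
I = a² × P(1−P) = 2.0² × 0.1398 = 0.55906

0.559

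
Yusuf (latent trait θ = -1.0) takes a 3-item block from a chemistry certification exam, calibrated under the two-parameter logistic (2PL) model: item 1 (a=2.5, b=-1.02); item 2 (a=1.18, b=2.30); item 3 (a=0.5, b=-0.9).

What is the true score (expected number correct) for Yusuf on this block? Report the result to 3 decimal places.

1.020

P(θ) = 1 / (1 + exp(−a(θ − b)))
P_1 = 1/(1+e^{-0.0500}) = 0.5125
P_2 = 1/(1+e^{3.8940}) = 0.0200
P_3 = 1/(1+e^{0.0500}) = 0.4875
E[score] = 0.5125 + 0.0200 + 0.4875 = 1.0200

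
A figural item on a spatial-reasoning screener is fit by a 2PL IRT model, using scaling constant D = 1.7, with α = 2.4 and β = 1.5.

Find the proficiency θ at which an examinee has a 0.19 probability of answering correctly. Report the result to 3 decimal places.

1.145

P(θ) = 1 / (1 + exp(−D·α(θ − β)))
logit = ln(0.1900/0.8100) = -1.4500
θ = β + logit/(1.7·α) = 1.5 + (-1.4500)/4.0800 = 1.1446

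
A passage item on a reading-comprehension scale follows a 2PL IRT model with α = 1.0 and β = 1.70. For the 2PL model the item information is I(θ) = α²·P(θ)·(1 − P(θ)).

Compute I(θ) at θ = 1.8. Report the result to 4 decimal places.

P = 1/(1+e^{-0.1000}) = 0.5250
P(1−P) = 0.5250 × 0.4750 = 0.2494
I = α² × P(1−P) = 1.0² × 0.2494 = 0.24938

0.2494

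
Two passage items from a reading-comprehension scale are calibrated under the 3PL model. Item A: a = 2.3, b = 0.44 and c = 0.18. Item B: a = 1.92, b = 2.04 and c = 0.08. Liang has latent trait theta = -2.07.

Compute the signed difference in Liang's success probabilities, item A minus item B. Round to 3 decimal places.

P(theta) = c + (1 − c) · 1 / (1 + exp(−a(theta − b)))
P_A = 0.1825
P_B = 0.0803
P_A − P_B = 0.1022

0.102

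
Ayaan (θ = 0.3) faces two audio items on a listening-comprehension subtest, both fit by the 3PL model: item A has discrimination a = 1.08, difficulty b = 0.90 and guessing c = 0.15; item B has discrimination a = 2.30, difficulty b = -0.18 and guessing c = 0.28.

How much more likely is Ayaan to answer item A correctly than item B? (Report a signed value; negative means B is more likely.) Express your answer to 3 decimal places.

P(θ) = c + (1 − c) · 1 / (1 + exp(−a(θ − b)))
P_A = 0.4419
P_B = 0.8207
P_A − P_B = -0.3788

-0.379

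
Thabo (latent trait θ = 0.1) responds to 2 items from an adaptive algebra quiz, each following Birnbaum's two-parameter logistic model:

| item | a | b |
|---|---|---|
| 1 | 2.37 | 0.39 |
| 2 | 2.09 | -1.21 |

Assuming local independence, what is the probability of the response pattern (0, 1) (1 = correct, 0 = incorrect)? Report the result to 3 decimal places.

P(θ) = 1 / (1 + exp(−a(θ − b)))
P_1 = 1/(1+e^{0.6873}) = 0.3346
P_2 = 1/(1+e^{-2.7379}) = 0.9392
L = (1−P_1) × P_2 = 0.6654 × 0.9392 = 0.62493

0.625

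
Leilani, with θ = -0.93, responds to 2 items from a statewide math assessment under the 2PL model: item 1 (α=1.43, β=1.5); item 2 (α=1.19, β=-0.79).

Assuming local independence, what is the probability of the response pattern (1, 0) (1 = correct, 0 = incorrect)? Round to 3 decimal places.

P(θ) = 1 / (1 + exp(−α(θ − β)))
P_1 = 1/(1+e^{3.4749}) = 0.0300
P_2 = 1/(1+e^{0.1666}) = 0.4584
L = P_1 × (1−P_2) = 0.0300 × 0.5416 = 0.01627

0.016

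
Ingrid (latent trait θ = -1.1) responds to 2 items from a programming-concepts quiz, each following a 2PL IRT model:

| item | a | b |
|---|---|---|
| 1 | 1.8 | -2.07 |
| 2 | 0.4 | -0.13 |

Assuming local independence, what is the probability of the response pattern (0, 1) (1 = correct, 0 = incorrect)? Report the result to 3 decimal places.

P(θ) = 1 / (1 + exp(−a(θ − b)))
P_1 = 1/(1+e^{-1.7460}) = 0.8514
P_2 = 1/(1+e^{0.3880}) = 0.4042
L = (1−P_1) × P_2 = 0.1486 × 0.4042 = 0.06004

0.060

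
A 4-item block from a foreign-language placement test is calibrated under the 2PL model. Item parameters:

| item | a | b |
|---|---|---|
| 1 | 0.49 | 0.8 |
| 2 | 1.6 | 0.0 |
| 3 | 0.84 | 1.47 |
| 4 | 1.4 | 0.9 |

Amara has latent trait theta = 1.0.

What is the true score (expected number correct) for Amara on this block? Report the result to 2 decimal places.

P(theta) = 1 / (1 + exp(−a(theta − b)))
P_1 = 1/(1+e^{-0.0980}) = 0.5245
P_2 = 1/(1+e^{-1.6000}) = 0.8320
P_3 = 1/(1+e^{0.3948}) = 0.4026
P_4 = 1/(1+e^{-0.1400}) = 0.5349
E[score] = 0.5245 + 0.8320 + 0.4026 + 0.5349 = 2.2940

2.29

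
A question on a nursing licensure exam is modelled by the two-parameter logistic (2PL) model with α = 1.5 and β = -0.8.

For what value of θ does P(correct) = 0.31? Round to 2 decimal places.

P(θ) = 1 / (1 + exp(−α(θ − β)))
logit = ln(0.3100/0.6900) = -0.8001
θ = β + logit/(α) = -0.8 + (-0.8001)/1.5000 = -1.3334

-1.33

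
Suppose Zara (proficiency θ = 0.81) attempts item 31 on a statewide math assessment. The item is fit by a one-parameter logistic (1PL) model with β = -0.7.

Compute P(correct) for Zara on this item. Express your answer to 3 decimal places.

P(θ) = 1 / (1 + exp(−(θ − β)))
Exponent: (0.81 − (-0.7)) = 1.5100
1/(1 + e^{-1.5100}) = 0.8191
P = 0.8191

0.819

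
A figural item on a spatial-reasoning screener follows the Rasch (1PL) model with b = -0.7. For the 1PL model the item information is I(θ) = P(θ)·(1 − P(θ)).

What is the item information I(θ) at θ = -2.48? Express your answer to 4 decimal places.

P = 1/(1+e^{1.7800}) = 0.1443
P(1−P) = 0.1443 × 0.8557 = 0.1235
I = P(1−P) = 0.12348

0.1235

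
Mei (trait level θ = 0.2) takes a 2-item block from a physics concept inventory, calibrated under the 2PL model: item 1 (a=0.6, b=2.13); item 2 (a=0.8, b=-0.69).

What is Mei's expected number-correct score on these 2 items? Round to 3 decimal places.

0.910

P(θ) = 1 / (1 + exp(−a(θ − b)))
P_1 = 1/(1+e^{1.1580}) = 0.2390
P_2 = 1/(1+e^{-0.7120}) = 0.6708
E[score] = 0.2390 + 0.6708 = 0.9099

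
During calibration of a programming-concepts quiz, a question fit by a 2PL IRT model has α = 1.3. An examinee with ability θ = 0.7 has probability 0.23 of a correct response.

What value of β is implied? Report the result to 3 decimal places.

P(θ) = 1 / (1 + exp(−α(θ − β)))
logit(0.23) = ln(0.23/0.77) = -1.2083
β = θ − logit/(α) = 0.7 − (-1.2083)/1.3000 = 1.6295

1.629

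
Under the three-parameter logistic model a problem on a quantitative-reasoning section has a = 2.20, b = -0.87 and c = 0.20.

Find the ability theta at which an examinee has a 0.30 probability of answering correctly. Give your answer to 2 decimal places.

-1.75

P(theta) = c + (1 − c) · 1 / (1 + exp(−a(theta − b)))
Remove guessing floor: (0.30 − 0.20)/(1 − 0.20) = 0.1250
logit = ln(0.1250/0.8750) = -1.9459
theta = b + logit/(a) = -0.87 + (-1.9459)/2.2000 = -1.7545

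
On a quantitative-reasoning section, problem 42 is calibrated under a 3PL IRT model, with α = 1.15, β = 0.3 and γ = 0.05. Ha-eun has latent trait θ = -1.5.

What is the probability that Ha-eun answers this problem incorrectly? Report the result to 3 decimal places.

P(θ) = γ + (1 − γ) · 1 / (1 + exp(−α(θ − β)))
Exponent: 1.15 × (-1.5 − 0.3) = -2.0700
1/(1 + e^{2.0700}) = 0.1120
P = 0.05 + 0.95 × 0.1120 = 0.1564
P(incorrect) = 1 − 0.1564 = 0.8436

0.844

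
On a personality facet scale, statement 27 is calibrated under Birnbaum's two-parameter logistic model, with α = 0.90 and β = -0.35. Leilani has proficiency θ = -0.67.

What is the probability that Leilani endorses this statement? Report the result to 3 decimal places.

P(θ) = 1 / (1 + exp(−α(θ − β)))
Exponent: 0.90 × (-0.67 − (-0.35)) = -0.2880
1/(1 + e^{0.2880}) = 0.4285

0.428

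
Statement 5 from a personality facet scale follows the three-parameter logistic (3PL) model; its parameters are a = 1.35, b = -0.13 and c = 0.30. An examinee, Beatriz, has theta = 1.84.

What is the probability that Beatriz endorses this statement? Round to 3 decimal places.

0.954

P(theta) = c + (1 − c) · 1 / (1 + exp(−a(theta − b)))
Exponent: 1.35 × (1.84 − (-0.13)) = 2.6595
1/(1 + e^{-2.6595}) = 0.9346
P = 0.30 + 0.70 × 0.9346 = 0.9542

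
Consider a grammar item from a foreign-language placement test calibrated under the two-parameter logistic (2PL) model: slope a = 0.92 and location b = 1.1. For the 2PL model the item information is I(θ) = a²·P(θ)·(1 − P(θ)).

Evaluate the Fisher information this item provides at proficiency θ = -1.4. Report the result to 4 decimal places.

P = 1/(1+e^{2.3000}) = 0.0911
P(1−P) = 0.0911 × 0.9089 = 0.0828
I = a² × P(1−P) = 0.92² × 0.0828 = 0.07010

0.0701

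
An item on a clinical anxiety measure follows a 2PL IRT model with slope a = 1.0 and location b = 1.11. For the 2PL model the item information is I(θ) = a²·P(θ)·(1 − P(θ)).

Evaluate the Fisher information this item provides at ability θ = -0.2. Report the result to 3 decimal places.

0.167

P = 1/(1+e^{1.3100}) = 0.2125
P(1−P) = 0.2125 × 0.7875 = 0.1673
I = a² × P(1−P) = 1.0² × 0.1673 = 0.16734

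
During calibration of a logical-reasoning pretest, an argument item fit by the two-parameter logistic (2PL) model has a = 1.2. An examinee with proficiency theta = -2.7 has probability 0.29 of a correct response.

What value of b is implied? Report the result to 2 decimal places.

-1.95

P(theta) = 1 / (1 + exp(−a(theta − b)))
logit(0.29) = ln(0.29/0.71) = -0.8954
b = theta − logit/(a) = -2.7 − (-0.8954)/1.2000 = -1.9538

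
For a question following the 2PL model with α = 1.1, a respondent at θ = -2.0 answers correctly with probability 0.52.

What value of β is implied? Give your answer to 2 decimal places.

P(θ) = 1 / (1 + exp(−α(θ − β)))
logit(0.52) = ln(0.52/0.48) = 0.0800
β = θ − logit/(α) = -2.0 − 0.0800/1.1000 = -2.0728

-2.07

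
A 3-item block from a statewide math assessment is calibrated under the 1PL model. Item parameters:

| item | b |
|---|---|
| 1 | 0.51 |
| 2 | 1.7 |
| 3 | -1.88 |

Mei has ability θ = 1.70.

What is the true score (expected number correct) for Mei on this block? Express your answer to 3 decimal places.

2.240

P(θ) = 1 / (1 + exp(−(θ − b)))
P_1 = 1/(1+e^{-1.1900}) = 0.7667
P_2 = 1/(1+e^{0.0000}) = 0.5000
P_3 = 1/(1+e^{-3.5800}) = 0.9729
E[score] = 0.7667 + 0.5000 + 0.9729 = 2.2396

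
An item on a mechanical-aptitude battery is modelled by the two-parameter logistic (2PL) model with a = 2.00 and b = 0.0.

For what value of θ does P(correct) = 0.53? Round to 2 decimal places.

P(θ) = 1 / (1 + exp(−a(θ − b)))
logit = ln(0.5300/0.4700) = 0.1201
θ = b + logit/(a) = 0.0 + 0.1201/2.0000 = 0.0601

0.06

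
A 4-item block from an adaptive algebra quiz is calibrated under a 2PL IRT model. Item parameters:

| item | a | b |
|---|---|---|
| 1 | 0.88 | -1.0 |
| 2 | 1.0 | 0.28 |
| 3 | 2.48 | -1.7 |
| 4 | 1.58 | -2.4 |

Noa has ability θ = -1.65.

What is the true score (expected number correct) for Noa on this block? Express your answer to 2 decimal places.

1.78

P(θ) = 1 / (1 + exp(−a(θ − b)))
P_1 = 1/(1+e^{0.5720}) = 0.3608
P_2 = 1/(1+e^{1.9300}) = 0.1268
P_3 = 1/(1+e^{-0.1240}) = 0.5310
P_4 = 1/(1+e^{-1.1850}) = 0.7658
E[score] = 0.3608 + 0.1268 + 0.5310 + 0.7658 = 1.7843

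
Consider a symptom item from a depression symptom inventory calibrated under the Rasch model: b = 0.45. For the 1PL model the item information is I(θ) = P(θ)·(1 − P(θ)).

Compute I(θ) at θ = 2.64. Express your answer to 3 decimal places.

0.091

P = 1/(1+e^{-2.1900}) = 0.8993
P(1−P) = 0.8993 × 0.1007 = 0.0905
I = P(1−P) = 0.09052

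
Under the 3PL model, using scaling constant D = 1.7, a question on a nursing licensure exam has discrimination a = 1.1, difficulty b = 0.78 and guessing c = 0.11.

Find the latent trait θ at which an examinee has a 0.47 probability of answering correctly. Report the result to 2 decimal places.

0.57

P(θ) = c + (1 − c) · 1 / (1 + exp(−D·a(θ − b)))
Remove guessing floor: (0.47 − 0.11)/(1 − 0.11) = 0.4045
logit = ln(0.4045/0.5955) = -0.3868
θ = b + logit/(1.7·a) = 0.78 + (-0.3868)/1.8700 = 0.5732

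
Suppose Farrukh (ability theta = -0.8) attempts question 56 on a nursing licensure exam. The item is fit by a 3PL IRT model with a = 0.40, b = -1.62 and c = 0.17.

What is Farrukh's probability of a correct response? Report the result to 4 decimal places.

P(theta) = c + (1 − c) · 1 / (1 + exp(−a(theta − b)))
Exponent: 0.40 × (-0.8 − (-1.62)) = 0.3280
1/(1 + e^{-0.3280}) = 0.5813
P = 0.17 + 0.83 × 0.5813 = 0.6525

0.6525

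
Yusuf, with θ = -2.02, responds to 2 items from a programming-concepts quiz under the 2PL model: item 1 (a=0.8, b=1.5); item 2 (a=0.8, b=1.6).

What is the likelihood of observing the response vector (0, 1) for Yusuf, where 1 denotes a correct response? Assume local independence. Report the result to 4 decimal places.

0.0494

P(θ) = 1 / (1 + exp(−a(θ − b)))
P_1 = 1/(1+e^{2.8160}) = 0.0565
P_2 = 1/(1+e^{2.8960}) = 0.0524
L = (1−P_1) × P_2 = 0.9435 × 0.0524 = 0.04940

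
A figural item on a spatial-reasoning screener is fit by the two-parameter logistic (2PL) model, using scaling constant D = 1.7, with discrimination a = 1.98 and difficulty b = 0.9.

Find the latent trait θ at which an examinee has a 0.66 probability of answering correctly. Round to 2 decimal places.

1.10

P(θ) = 1 / (1 + exp(−D·a(θ − b)))
logit = ln(0.6600/0.3400) = 0.6633
θ = b + logit/(1.7·a) = 0.9 + 0.6633/3.3660 = 1.0971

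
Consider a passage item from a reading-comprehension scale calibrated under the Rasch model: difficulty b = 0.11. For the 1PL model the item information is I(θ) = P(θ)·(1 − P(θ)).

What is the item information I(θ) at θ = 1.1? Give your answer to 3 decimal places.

0.198

P = 1/(1+e^{-0.9900}) = 0.7291
P(1−P) = 0.7291 × 0.2709 = 0.1975
I = P(1−P) = 0.19752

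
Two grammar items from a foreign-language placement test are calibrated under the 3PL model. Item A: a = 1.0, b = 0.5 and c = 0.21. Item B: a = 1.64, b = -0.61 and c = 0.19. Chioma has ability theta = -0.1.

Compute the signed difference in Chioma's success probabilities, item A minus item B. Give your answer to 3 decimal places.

-0.265

P(theta) = c + (1 − c) · 1 / (1 + exp(−a(theta − b)))
P_A = 0.4899
P_B = 0.7551
P_A − P_B = -0.2652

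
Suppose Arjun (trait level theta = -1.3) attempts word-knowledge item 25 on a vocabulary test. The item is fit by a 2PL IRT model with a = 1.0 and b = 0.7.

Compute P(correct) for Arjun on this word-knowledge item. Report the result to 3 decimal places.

0.119

P(theta) = 1 / (1 + exp(−a(theta − b)))
Exponent: 1.0 × (-1.3 − 0.7) = -2.0000
1/(1 + e^{2.0000}) = 0.1192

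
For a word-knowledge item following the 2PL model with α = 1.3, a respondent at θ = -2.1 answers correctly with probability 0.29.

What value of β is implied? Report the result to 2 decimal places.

P(θ) = 1 / (1 + exp(−α(θ − β)))
logit(0.29) = ln(0.29/0.71) = -0.8954
β = θ − logit/(α) = -2.1 − (-0.8954)/1.3000 = -1.4112

-1.41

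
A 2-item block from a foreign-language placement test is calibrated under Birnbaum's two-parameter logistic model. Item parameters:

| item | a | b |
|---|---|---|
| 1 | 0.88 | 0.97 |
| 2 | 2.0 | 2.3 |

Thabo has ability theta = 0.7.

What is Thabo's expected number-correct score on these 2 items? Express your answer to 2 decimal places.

0.48

P(theta) = 1 / (1 + exp(−a(theta − b)))
P_1 = 1/(1+e^{0.2376}) = 0.4409
P_2 = 1/(1+e^{3.2000}) = 0.0392
E[score] = 0.4409 + 0.0392 = 0.4800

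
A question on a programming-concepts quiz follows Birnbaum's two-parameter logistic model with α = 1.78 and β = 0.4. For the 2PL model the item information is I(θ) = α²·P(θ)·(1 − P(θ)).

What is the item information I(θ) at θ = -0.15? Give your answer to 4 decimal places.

0.6290

P = 1/(1+e^{0.9790}) = 0.2731
P(1−P) = 0.2731 × 0.7269 = 0.1985
I = α² × P(1−P) = 1.78² × 0.1985 = 0.62897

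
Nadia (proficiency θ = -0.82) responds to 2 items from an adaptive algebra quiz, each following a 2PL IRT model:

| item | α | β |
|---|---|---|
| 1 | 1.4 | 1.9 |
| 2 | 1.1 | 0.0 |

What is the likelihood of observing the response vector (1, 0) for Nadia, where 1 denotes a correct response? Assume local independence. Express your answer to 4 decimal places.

0.0154

P(θ) = 1 / (1 + exp(−α(θ − β)))
P_1 = 1/(1+e^{3.8080}) = 0.0217
P_2 = 1/(1+e^{0.9020}) = 0.2886
L = P_1 × (1−P_2) = 0.0217 × 0.7114 = 0.01544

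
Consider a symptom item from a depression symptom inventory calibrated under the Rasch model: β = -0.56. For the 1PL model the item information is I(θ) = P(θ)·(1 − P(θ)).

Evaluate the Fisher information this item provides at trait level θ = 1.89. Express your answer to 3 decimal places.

P = 1/(1+e^{-2.4500}) = 0.9206
P(1−P) = 0.9206 × 0.0794 = 0.0731
I = P(1−P) = 0.07313

0.073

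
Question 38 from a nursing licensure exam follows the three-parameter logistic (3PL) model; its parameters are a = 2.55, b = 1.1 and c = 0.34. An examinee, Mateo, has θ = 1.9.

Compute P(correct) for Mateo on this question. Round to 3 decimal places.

P(θ) = c + (1 − c) · 1 / (1 + exp(−a(θ − b)))
Exponent: 2.55 × (1.9 − 1.1) = 2.0400
1/(1 + e^{-2.0400}) = 0.8849
P = 0.34 + 0.66 × 0.8849 = 0.9241

0.924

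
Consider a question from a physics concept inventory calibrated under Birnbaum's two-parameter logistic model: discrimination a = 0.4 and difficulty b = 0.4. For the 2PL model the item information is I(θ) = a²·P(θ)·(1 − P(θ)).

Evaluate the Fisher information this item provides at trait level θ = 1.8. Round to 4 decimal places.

P = 1/(1+e^{-0.5600}) = 0.6365
P(1−P) = 0.6365 × 0.3635 = 0.2314
I = a² × P(1−P) = 0.4² × 0.2314 = 0.03702

0.0370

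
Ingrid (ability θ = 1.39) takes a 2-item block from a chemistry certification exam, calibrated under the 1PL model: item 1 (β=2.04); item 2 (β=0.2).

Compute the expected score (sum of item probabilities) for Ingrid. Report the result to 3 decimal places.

P(θ) = 1 / (1 + exp(−(θ − β)))
P_1 = 1/(1+e^{0.6500}) = 0.3430
P_2 = 1/(1+e^{-1.1900}) = 0.7667
E[score] = 0.3430 + 0.7667 = 1.1097

1.110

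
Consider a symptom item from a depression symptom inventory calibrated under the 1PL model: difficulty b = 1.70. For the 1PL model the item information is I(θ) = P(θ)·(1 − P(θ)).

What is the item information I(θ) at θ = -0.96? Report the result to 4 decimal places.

0.0611

P = 1/(1+e^{2.6600}) = 0.0654
P(1−P) = 0.0654 × 0.9346 = 0.0611
I = P(1−P) = 0.06110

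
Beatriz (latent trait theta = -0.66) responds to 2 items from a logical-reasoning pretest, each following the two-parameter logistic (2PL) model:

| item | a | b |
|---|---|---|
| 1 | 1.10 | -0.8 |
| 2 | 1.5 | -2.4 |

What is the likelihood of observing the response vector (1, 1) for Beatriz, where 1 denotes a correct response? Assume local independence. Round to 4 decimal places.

0.5015

P(theta) = 1 / (1 + exp(−a(theta − b)))
P_1 = 1/(1+e^{-0.1540}) = 0.5384
P_2 = 1/(1+e^{-2.6100}) = 0.9315
L = P_1 × P_2 = 0.5384 × 0.9315 = 0.50154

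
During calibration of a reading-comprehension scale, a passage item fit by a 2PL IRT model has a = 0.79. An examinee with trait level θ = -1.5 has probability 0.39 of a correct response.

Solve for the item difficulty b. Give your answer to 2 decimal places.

-0.93

P(θ) = 1 / (1 + exp(−a(θ − b)))
logit(0.39) = ln(0.39/0.61) = -0.4473
b = θ − logit/(a) = -1.5 − (-0.4473)/0.7900 = -0.9338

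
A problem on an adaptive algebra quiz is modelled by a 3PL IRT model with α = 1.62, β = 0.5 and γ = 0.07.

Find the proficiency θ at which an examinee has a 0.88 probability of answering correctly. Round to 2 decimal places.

P(θ) = γ + (1 − γ) · 1 / (1 + exp(−α(θ − β)))
Remove guessing floor: (0.88 − 0.07)/(1 − 0.07) = 0.8710
logit = ln(0.8710/0.1290) = 1.9095
θ = β + logit/(α) = 0.5 + 1.9095/1.6200 = 1.6787

1.68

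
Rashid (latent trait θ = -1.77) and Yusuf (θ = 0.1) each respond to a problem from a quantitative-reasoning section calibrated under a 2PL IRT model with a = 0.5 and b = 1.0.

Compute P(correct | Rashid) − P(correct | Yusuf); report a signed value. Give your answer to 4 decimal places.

P(θ) = 1 / (1 + exp(−a(θ − b)))
P(Rashid) = 0.2002  [exponent -1.3850]
P(Yusuf) = 0.3894  [exponent -0.4500]
Difference = 0.2002 − 0.3894 = -0.1892

-0.1892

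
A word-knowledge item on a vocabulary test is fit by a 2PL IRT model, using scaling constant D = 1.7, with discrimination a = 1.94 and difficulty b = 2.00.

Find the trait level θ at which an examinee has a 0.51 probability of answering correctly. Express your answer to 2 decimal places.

P(θ) = 1 / (1 + exp(−D·a(θ − b)))
logit = ln(0.5100/0.4900) = 0.0400
θ = b + logit/(1.7·a) = 2.00 + 0.0400/3.2980 = 2.0121

2.01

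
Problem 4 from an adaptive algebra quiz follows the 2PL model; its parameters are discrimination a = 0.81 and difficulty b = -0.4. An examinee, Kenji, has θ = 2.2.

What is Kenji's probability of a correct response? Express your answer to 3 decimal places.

0.891

P(θ) = 1 / (1 + exp(−a(θ − b)))
Exponent: 0.81 × (2.2 − (-0.4)) = 2.1060
1/(1 + e^{-2.1060}) = 0.8915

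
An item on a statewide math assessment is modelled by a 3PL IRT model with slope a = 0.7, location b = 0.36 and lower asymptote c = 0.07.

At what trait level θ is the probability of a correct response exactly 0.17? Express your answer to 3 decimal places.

-2.663

P(θ) = c + (1 − c) · 1 / (1 + exp(−a(θ − b)))
Remove guessing floor: (0.17 − 0.07)/(1 − 0.07) = 0.1075
logit = ln(0.1075/0.8925) = -2.1163
θ = b + logit/(a) = 0.36 + (-2.1163)/0.7000 = -2.6632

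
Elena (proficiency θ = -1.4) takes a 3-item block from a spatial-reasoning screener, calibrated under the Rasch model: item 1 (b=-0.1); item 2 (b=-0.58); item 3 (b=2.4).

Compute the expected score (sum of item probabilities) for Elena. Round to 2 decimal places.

0.54

P(θ) = 1 / (1 + exp(−(θ − b)))
P_1 = 1/(1+e^{1.3000}) = 0.2142
P_2 = 1/(1+e^{0.8200}) = 0.3058
P_3 = 1/(1+e^{3.8000}) = 0.0219
E[score] = 0.2142 + 0.3058 + 0.0219 = 0.5418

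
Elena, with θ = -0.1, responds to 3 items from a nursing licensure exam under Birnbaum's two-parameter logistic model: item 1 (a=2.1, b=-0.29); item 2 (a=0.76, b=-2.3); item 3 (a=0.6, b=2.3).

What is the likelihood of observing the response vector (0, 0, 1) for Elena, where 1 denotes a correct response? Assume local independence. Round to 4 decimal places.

0.0122

P(θ) = 1 / (1 + exp(−a(θ − b)))
P_1 = 1/(1+e^{-0.3990}) = 0.5984
P_2 = 1/(1+e^{-1.6720}) = 0.8418
P_3 = 1/(1+e^{1.4400}) = 0.1915
L = (1−P_1) × (1−P_2) × P_3 = 0.4016 × 0.1582 × 0.1915 = 0.01216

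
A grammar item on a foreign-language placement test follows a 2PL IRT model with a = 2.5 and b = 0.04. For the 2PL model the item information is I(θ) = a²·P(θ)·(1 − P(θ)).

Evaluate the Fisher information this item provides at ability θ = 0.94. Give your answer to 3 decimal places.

0.539

P = 1/(1+e^{-2.2500}) = 0.9047
P(1−P) = 0.9047 × 0.0953 = 0.0863
I = a² × P(1−P) = 2.5² × 0.0863 = 0.53911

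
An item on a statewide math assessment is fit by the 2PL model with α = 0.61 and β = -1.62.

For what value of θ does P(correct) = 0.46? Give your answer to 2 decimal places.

P(θ) = 1 / (1 + exp(−α(θ − β)))
logit = ln(0.4600/0.5400) = -0.1603
θ = β + logit/(α) = -1.62 + (-0.1603)/0.6100 = -1.8829

-1.88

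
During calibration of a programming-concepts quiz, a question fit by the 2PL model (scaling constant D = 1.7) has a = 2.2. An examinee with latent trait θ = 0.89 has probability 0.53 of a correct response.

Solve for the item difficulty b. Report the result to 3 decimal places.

P(θ) = 1 / (1 + exp(−D·a(θ − b)))
logit(0.53) = ln(0.53/0.47) = 0.1201
b = θ − logit/(1.7·a) = 0.89 − 0.1201/3.7400 = 0.8579

0.858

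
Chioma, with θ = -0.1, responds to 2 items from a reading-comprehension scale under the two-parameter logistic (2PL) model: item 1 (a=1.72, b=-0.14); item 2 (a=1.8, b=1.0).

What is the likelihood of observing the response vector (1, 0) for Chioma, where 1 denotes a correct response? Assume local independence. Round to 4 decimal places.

0.4544

P(θ) = 1 / (1 + exp(−a(θ − b)))
P_1 = 1/(1+e^{-0.0688}) = 0.5172
P_2 = 1/(1+e^{1.9800}) = 0.1213
L = P_1 × (1−P_2) = 0.5172 × 0.8787 = 0.45445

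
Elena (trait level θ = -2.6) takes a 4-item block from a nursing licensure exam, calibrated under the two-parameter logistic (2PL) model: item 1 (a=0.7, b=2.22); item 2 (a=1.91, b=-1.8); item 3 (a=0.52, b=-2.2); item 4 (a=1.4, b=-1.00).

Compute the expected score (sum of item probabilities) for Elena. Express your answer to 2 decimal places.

P(θ) = 1 / (1 + exp(−a(θ − b)))
P_1 = 1/(1+e^{3.3740}) = 0.0331
P_2 = 1/(1+e^{1.5280}) = 0.1783
P_3 = 1/(1+e^{0.2080}) = 0.4482
P_4 = 1/(1+e^{2.2400}) = 0.0962
E[score] = 0.0331 + 0.1783 + 0.4482 + 0.0962 = 0.7558

0.76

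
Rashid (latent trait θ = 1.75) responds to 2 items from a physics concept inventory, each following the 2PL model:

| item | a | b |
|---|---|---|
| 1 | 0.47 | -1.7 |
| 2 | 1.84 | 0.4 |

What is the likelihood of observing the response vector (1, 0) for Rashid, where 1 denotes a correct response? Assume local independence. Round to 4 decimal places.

0.0643

P(θ) = 1 / (1 + exp(−a(θ − b)))
P_1 = 1/(1+e^{-1.6215}) = 0.8350
P_2 = 1/(1+e^{-2.4840}) = 0.9230
L = P_1 × (1−P_2) = 0.8350 × 0.0770 = 0.06428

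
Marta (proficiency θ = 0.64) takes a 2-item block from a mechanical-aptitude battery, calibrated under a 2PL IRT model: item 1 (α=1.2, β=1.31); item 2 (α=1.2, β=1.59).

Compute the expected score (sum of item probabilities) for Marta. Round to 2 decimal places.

0.55

P(θ) = 1 / (1 + exp(−α(θ − β)))
P_1 = 1/(1+e^{0.8040}) = 0.3092
P_2 = 1/(1+e^{1.1400}) = 0.2423
E[score] = 0.3092 + 0.2423 = 0.5515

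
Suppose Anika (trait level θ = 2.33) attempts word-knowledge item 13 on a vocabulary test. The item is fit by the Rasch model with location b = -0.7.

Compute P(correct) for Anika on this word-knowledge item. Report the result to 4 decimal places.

0.9539

P(θ) = 1 / (1 + exp(−(θ − b)))
Exponent: (2.33 − (-0.7)) = 3.0300
1/(1 + e^{-3.0300}) = 0.9539
P = 0.9539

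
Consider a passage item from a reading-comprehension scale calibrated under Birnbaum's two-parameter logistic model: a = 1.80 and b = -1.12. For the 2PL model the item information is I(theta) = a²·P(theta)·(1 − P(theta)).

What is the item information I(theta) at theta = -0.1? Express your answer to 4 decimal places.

P = 1/(1+e^{-1.8360}) = 0.8625
P(1−P) = 0.8625 × 0.1375 = 0.1186
I = a² × P(1−P) = 1.80² × 0.1186 = 0.38430

0.3843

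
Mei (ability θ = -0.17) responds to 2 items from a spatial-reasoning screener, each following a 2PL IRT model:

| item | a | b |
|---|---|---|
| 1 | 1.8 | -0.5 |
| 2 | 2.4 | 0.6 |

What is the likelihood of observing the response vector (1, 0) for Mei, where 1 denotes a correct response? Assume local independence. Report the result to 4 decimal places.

0.5566

P(θ) = 1 / (1 + exp(−a(θ − b)))
P_1 = 1/(1+e^{-0.5940}) = 0.6443
P_2 = 1/(1+e^{1.8480}) = 0.1361
L = P_1 × (1−P_2) = 0.6443 × 0.8639 = 0.55659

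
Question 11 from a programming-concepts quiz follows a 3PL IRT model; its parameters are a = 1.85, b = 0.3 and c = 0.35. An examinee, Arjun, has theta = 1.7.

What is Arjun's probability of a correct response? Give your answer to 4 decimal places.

0.9546

P(theta) = c + (1 − c) · 1 / (1 + exp(−a(theta − b)))
Exponent: 1.85 × (1.7 − 0.3) = 2.5900
1/(1 + e^{-2.5900}) = 0.9302
P = 0.35 + 0.65 × 0.9302 = 0.9546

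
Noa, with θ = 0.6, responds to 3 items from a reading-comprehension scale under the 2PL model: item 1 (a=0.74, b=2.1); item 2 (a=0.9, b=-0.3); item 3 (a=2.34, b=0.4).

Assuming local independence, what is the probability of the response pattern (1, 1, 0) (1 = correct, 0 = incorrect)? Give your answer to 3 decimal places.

P(θ) = 1 / (1 + exp(−a(θ − b)))
P_1 = 1/(1+e^{1.1100}) = 0.2479
P_2 = 1/(1+e^{-0.8100}) = 0.6921
P_3 = 1/(1+e^{-0.4680}) = 0.6149
L = P_1 × P_2 × (1−P_3) = 0.2479 × 0.6921 × 0.3851 = 0.06606

0.066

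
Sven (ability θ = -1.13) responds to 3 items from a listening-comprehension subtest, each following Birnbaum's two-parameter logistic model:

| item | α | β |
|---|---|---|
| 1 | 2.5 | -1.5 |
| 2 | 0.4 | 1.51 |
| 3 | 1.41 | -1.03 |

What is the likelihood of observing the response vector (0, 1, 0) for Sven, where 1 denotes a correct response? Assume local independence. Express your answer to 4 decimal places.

P(θ) = 1 / (1 + exp(−α(θ − β)))
P_1 = 1/(1+e^{-0.9250}) = 0.7161
P_2 = 1/(1+e^{1.0560}) = 0.2581
P_3 = 1/(1+e^{0.1410}) = 0.4648
L = (1−P_1) × P_2 × (1−P_3) = 0.2839 × 0.2581 × 0.5352 = 0.03922

0.0392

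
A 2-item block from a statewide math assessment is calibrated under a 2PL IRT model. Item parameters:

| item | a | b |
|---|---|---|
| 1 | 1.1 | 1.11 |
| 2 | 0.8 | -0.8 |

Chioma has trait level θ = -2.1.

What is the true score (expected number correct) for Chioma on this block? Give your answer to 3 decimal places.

P(θ) = 1 / (1 + exp(−a(θ − b)))
P_1 = 1/(1+e^{3.5310}) = 0.0284
P_2 = 1/(1+e^{1.0400}) = 0.2611
E[score] = 0.0284 + 0.2611 = 0.2896

0.290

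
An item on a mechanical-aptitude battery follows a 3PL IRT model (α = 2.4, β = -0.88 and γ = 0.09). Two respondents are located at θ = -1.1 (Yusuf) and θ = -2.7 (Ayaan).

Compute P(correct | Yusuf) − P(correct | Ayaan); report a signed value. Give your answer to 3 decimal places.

0.326

P(θ) = γ + (1 − γ) · 1 / (1 + exp(−α(θ − β)))
P(Yusuf) = 0.4276  [exponent -0.5280]
P(Ayaan) = 0.1014  [exponent -4.3680]
Difference = 0.4276 − 0.1014 = 0.3262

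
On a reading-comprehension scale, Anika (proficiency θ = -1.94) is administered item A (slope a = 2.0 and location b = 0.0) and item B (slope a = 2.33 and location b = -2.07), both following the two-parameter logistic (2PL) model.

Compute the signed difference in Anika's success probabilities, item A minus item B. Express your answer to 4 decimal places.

-0.5549

P(θ) = 1 / (1 + exp(−a(θ − b)))
P_A = 0.0202
P_B = 0.5752
P_A − P_B = -0.5549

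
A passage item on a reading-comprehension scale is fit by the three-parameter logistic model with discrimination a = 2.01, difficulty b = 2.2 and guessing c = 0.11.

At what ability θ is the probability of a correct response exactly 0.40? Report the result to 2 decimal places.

P(θ) = c + (1 − c) · 1 / (1 + exp(−a(θ − b)))
Remove guessing floor: (0.40 − 0.11)/(1 − 0.11) = 0.3258
logit = ln(0.3258/0.6742) = -0.7270
θ = b + logit/(a) = 2.2 + (-0.7270)/2.0100 = 1.8383

1.84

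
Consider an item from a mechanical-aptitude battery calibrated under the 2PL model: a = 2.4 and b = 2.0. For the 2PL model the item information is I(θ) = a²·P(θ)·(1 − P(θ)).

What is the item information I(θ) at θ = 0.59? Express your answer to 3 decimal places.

P = 1/(1+e^{3.3840}) = 0.0328
P(1−P) = 0.0328 × 0.9672 = 0.0317
I = a² × P(1−P) = 2.4² × 0.0317 = 0.18273

0.183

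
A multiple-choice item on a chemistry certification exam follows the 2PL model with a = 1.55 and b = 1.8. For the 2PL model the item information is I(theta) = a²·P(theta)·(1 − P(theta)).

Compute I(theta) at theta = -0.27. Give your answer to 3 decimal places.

P = 1/(1+e^{3.2085}) = 0.0388
P(1−P) = 0.0388 × 0.9612 = 0.0373
I = a² × P(1−P) = 1.55² × 0.0373 = 0.08970

0.090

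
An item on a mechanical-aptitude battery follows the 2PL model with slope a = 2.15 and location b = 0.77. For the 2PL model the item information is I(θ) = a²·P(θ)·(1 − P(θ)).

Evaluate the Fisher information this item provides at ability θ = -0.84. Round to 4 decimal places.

0.1364

P = 1/(1+e^{3.4615}) = 0.0304
P(1−P) = 0.0304 × 0.9696 = 0.0295
I = a² × P(1−P) = 2.15² × 0.0295 = 0.13637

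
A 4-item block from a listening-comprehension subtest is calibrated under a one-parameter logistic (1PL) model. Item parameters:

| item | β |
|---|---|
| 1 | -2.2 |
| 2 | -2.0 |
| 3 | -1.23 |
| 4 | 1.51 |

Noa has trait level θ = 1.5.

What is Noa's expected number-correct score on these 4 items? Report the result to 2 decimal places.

3.38

P(θ) = 1 / (1 + exp(−(θ − β)))
P_1 = 1/(1+e^{-3.7000}) = 0.9759
P_2 = 1/(1+e^{-3.5000}) = 0.9707
P_3 = 1/(1+e^{-2.7300}) = 0.9388
P_4 = 1/(1+e^{0.0100}) = 0.4975
E[score] = 0.9759 + 0.9707 + 0.9388 + 0.4975 = 3.3828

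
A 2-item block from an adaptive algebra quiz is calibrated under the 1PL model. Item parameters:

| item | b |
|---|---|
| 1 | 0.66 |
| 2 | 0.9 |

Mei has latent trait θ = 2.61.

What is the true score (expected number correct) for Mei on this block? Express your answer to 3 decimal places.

1.722

P(θ) = 1 / (1 + exp(−(θ − b)))
P_1 = 1/(1+e^{-1.9500}) = 0.8754
P_2 = 1/(1+e^{-1.7100}) = 0.8468
E[score] = 0.8754 + 0.8468 = 1.7223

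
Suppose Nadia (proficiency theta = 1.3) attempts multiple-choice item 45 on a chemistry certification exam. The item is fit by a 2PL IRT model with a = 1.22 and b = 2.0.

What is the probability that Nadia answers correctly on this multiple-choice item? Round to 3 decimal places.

0.299

P(theta) = 1 / (1 + exp(−a(theta − b)))
Exponent: 1.22 × (1.3 − 2.0) = -0.8540
1/(1 + e^{0.8540}) = 0.2986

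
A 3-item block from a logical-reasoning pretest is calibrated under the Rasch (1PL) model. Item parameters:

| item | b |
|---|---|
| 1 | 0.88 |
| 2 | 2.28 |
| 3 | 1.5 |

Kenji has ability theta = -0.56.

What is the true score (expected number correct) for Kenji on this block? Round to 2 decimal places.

0.36

P(theta) = 1 / (1 + exp(−(theta − b)))
P_1 = 1/(1+e^{1.4400}) = 0.1915
P_2 = 1/(1+e^{2.8400}) = 0.0552
P_3 = 1/(1+e^{2.0600}) = 0.1130
E[score] = 0.1915 + 0.0552 + 0.1130 = 0.3598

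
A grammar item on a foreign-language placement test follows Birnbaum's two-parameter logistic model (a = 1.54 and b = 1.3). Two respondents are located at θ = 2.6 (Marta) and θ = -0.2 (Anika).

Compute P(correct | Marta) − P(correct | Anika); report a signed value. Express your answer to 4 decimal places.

P(θ) = 1 / (1 + exp(−a(θ − b)))
P(Marta) = 0.8810  [exponent 2.0020]
P(Anika) = 0.0903  [exponent -2.3100]
Difference = 0.8810 − 0.0903 = 0.7907

0.7907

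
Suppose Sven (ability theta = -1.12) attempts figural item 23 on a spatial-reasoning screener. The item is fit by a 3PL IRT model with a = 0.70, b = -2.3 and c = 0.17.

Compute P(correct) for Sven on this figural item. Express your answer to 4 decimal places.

0.7473

P(theta) = c + (1 − c) · 1 / (1 + exp(−a(theta − b)))
Exponent: 0.70 × (-1.12 − (-2.3)) = 0.8260
1/(1 + e^{-0.8260}) = 0.6955
P = 0.17 + 0.83 × 0.6955 = 0.7473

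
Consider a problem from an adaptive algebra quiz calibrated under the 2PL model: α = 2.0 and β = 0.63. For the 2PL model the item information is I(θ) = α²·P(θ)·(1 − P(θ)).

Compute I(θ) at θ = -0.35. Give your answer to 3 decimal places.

0.433

P = 1/(1+e^{1.9600}) = 0.1235
P(1−P) = 0.1235 × 0.8765 = 0.1082
I = α² × P(1−P) = 2.0² × 0.1082 = 0.43289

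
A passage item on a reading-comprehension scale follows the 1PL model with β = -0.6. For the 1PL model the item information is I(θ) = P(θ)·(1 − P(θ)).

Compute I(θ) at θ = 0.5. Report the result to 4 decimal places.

P = 1/(1+e^{-1.1000}) = 0.7503
P(1−P) = 0.7503 × 0.2497 = 0.1874
I = P(1−P) = 0.18737

0.1874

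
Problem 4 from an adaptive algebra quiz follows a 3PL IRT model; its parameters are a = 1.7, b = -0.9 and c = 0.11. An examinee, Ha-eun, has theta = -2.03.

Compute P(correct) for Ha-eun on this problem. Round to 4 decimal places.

P(theta) = c + (1 − c) · 1 / (1 + exp(−a(theta − b)))
Exponent: 1.7 × (-2.03 − (-0.9)) = -1.9210
1/(1 + e^{1.9210}) = 0.1278
P = 0.11 + 0.89 × 0.1278 = 0.2237

0.2237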